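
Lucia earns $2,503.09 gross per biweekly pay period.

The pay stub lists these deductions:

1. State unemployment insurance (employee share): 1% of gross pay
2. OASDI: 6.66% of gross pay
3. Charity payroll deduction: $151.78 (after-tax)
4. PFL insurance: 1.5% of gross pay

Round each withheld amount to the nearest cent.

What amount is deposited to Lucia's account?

State unemployment insurance (employee share): $2,503.09 × 0.01 = $25.03
PFL insurance: $2,503.09 × 0.015 = $37.55
OASDI: $2,503.09 × 0.0666 = $166.71
Charity payroll deduction: $151.78
Total deductions = $25.03 + $37.55 + $166.71 + $151.78 = $381.07
Net pay = $2,503.09 − $381.07 = $2,122.02

$2,122.02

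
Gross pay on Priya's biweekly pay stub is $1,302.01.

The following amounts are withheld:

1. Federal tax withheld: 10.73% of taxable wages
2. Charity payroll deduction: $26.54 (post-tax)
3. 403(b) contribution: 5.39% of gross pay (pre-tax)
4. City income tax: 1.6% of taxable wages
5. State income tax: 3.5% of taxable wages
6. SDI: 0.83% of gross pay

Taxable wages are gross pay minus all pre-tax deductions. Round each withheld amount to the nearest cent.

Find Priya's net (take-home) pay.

403(b) contribution: $1,302.01 × 0.0539 = $70.18
Taxable wages = $1,302.01 − $70.18 = $1,231.83
City income tax: $1,231.83 × 0.016 = $19.71
State income tax: $1,231.83 × 0.035 = $43.11
Federal tax withheld: $1,231.83 × 0.1073 = $132.18
SDI: $1,302.01 × 0.0083 = $10.81
Charity payroll deduction: $26.54
Total deductions = $70.18 + $19.71 + $43.11 + $132.18 + $10.81 + $26.54 = $302.53
Net pay = $1,302.01 − $302.53 = $999.48

$999.48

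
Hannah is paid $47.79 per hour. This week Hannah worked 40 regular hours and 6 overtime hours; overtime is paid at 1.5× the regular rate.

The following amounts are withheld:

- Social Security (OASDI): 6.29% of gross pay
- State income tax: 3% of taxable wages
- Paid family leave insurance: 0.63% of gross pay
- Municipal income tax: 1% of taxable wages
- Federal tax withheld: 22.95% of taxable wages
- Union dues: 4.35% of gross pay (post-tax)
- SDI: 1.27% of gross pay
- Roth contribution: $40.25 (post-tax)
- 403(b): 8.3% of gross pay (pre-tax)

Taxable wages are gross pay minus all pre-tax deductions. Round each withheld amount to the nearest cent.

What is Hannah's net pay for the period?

Regular pay: 40 × $47.79 = $1,911.60
Overtime pay: 6 × $47.79 × 1.5 = $430.11
Gross pay = $1,911.60 + $430.11 = $2,341.71
403(b): $2,341.71 × 0.083 = $194.36
Taxable wages = $2,341.71 − $194.36 = $2,147.35
Federal tax withheld: $2,147.35 × 0.2295 = $492.82
Municipal income tax: $2,147.35 × 0.01 = $21.47
State income tax: $2,147.35 × 0.03 = $64.42
Social Security (OASDI): $2,341.71 × 0.0629 = $147.29
Paid family leave insurance: $2,341.71 × 0.0063 = $14.75
SDI: $2,341.71 × 0.0127 = $29.74
Union dues: $2,341.71 × 0.0435 = $101.86
Roth contribution: $40.25
Total deductions = $194.36 + $492.82 + $21.47 + $64.42 + $147.29 + $14.75 + $29.74 + $101.86 + $40.25 = $1,106.96
Net pay = $2,341.71 − $1,106.96 = $1,234.75

$1,234.75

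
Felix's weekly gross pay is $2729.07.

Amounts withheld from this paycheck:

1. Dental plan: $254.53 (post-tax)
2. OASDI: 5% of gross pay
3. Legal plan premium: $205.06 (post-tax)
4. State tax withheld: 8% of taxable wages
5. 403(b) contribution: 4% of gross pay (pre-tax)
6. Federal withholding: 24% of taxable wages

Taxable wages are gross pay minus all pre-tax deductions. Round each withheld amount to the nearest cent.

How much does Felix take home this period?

$1185.50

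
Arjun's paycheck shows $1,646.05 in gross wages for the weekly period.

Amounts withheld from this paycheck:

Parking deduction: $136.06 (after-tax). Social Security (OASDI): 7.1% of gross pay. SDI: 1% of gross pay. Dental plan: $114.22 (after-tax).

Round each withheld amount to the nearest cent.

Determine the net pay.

SDI: $1,646.05 × 0.01 = $16.46
Social Security (OASDI): $1,646.05 × 0.071 = $116.87
Dental plan: $114.22
Parking deduction: $136.06
Total deductions = $16.46 + $116.87 + $114.22 + $136.06 = $383.61
Net pay = $1,646.05 − $383.61 = $1,262.44

$1,262.44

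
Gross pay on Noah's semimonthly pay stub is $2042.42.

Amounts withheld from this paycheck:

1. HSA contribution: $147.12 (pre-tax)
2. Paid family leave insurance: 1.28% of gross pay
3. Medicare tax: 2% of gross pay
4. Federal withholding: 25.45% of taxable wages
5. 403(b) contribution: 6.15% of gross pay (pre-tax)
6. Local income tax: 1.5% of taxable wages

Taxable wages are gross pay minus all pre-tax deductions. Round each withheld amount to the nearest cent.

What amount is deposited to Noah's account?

$1225.76

403(b) contribution: $2042.42 × 0.0615 = $125.61
HSA contribution: $147.12
Pre-tax total = $125.61 + $147.12 = $272.73
Taxable wages = $2042.42 − $272.73 = $1769.69
Federal withholding: $1769.69 × 0.2545 = $450.39
Local income tax: $1769.69 × 0.015 = $26.55
Paid family leave insurance: $2042.42 × 0.0128 = $26.14
Medicare tax: $2042.42 × 0.02 = $40.85
Total deductions = $125.61 + $147.12 + $450.39 + $26.55 + $26.14 + $40.85 = $816.66
Net pay = $2042.42 − $816.66 = $1225.76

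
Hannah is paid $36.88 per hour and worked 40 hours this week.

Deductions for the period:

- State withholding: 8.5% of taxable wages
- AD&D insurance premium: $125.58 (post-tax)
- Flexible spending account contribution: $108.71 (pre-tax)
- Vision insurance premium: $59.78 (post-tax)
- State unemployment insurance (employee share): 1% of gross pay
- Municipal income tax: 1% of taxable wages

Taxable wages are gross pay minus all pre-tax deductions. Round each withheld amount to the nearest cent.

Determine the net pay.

Gross pay: 40 × $36.88 = $1475.20
Flexible spending account contribution: $108.71
Taxable wages = $1475.20 − $108.71 = $1366.49
Municipal income tax: $1366.49 × 0.01 = $13.66
State withholding: $1366.49 × 0.085 = $116.15
State unemployment insurance (employee share): $1475.20 × 0.01 = $14.75
Vision insurance premium: $59.78
AD&D insurance premium: $125.58
Total deductions = $108.71 + $13.66 + $116.15 + $14.75 + $59.78 + $125.58 = $438.63
Net pay = $1475.20 − $438.63 = $1036.57

$1036.57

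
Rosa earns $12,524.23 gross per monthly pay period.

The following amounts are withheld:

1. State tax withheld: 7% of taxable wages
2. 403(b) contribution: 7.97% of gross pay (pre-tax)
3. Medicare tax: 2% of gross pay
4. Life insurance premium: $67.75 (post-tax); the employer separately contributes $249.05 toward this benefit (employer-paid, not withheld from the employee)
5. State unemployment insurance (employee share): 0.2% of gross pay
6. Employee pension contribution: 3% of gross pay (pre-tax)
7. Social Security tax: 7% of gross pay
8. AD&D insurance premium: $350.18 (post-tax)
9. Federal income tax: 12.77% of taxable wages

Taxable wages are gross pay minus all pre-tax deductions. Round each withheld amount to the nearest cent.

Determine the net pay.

$7,375.74

403(b) contribution: $12,524.23 × 0.0797 = $998.18
Employee pension contribution: $12,524.23 × 0.03 = $375.73
Pre-tax total = $998.18 + $375.73 = $1,373.91
Taxable wages = $12,524.23 − $1,373.91 = $11,150.32
Federal income tax: $11,150.32 × 0.1277 = $1,423.90
State tax withheld: $11,150.32 × 0.07 = $780.52
State unemployment insurance (employee share): $12,524.23 × 0.002 = $25.05
Social Security tax: $12,524.23 × 0.07 = $876.70
Medicare tax: $12,524.23 × 0.02 = $250.48
Life insurance premium: $67.75
AD&D insurance premium: $350.18
(Employer's $249.05 toward life insurance premium is not withheld from the employee.)
Total deductions = $998.18 + $375.73 + $1,423.90 + $780.52 + $25.05 + $876.70 + $250.48 + $67.75 + $350.18 = $5,148.49
Net pay = $12,524.23 − $5,148.49 = $7,375.74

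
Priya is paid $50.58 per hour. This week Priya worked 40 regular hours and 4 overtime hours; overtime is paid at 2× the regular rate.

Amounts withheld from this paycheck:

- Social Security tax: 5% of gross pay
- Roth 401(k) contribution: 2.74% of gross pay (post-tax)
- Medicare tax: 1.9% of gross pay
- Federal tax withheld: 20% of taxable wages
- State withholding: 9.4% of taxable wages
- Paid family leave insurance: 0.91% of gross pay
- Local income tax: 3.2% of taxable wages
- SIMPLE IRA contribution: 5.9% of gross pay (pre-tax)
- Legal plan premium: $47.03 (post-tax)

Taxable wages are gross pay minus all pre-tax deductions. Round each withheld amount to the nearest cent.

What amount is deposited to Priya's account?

$1,236.66

Regular pay: 40 × $50.58 = $2,023.20
Overtime pay: 4 × $50.58 × 2 = $404.64
Gross pay = $2,023.20 + $404.64 = $2,427.84
SIMPLE IRA contribution: $2,427.84 × 0.059 = $143.24
Taxable wages = $2,427.84 − $143.24 = $2,284.60
State withholding: $2,284.60 × 0.094 = $214.75
Local income tax: $2,284.60 × 0.032 = $73.11
Federal tax withheld: $2,284.60 × 0.2 = $456.92
Social Security tax: $2,427.84 × 0.05 = $121.39
Paid family leave insurance: $2,427.84 × 0.0091 = $22.09
Medicare tax: $2,427.84 × 0.019 = $46.13
Roth 401(k) contribution: $2,427.84 × 0.0274 = $66.52
Legal plan premium: $47.03
Total deductions = $143.24 + $214.75 + $73.11 + $456.92 + $121.39 + $22.09 + $46.13 + $66.52 + $47.03 = $1,191.18
Net pay = $2,427.84 − $1,191.18 = $1,236.66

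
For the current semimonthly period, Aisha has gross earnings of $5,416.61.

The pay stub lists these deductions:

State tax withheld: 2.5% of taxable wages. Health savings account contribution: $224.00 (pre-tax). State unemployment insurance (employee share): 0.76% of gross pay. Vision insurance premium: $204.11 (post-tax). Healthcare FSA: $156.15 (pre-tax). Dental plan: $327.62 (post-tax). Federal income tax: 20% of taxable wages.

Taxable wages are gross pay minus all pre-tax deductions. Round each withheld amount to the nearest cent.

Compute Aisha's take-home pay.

$3,330.36

Healthcare FSA: $156.15
Health savings account contribution: $224.00
Pre-tax total = $156.15 + $224.00 = $380.15
Taxable wages = $5,416.61 − $380.15 = $5,036.46
Federal income tax: $5,036.46 × 0.2 = $1,007.29
State tax withheld: $5,036.46 × 0.025 = $125.91
State unemployment insurance (employee share): $5,416.61 × 0.0076 = $41.17
Vision insurance premium: $204.11
Dental plan: $327.62
Total deductions = $156.15 + $224.00 + $1,007.29 + $125.91 + $41.17 + $204.11 + $327.62 = $2,086.25
Net pay = $5,416.61 − $2,086.25 = $3,330.36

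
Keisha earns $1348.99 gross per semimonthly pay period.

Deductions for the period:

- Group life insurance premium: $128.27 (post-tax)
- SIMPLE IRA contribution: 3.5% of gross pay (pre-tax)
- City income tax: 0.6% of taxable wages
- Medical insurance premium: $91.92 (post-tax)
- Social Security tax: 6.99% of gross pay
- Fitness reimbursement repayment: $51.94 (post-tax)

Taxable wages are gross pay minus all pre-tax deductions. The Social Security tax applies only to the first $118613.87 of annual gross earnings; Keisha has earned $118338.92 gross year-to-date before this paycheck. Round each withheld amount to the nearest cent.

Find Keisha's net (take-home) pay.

SIMPLE IRA contribution: $1348.99 × 0.035 = $47.21
Taxable wages = $1348.99 − $47.21 = $1301.78
City income tax: $1301.78 × 0.006 = $7.81
Social Security tax: only $118613.87 − $118338.92 = $274.95 of this check is subject → $274.95 × 0.0699 = $19.22
Medical insurance premium: $91.92
Fitness reimbursement repayment: $51.94
Group life insurance premium: $128.27
Total deductions = $47.21 + $7.81 + $19.22 + $91.92 + $51.94 + $128.27 = $346.37
Net pay = $1348.99 − $346.37 = $1002.62

$1002.62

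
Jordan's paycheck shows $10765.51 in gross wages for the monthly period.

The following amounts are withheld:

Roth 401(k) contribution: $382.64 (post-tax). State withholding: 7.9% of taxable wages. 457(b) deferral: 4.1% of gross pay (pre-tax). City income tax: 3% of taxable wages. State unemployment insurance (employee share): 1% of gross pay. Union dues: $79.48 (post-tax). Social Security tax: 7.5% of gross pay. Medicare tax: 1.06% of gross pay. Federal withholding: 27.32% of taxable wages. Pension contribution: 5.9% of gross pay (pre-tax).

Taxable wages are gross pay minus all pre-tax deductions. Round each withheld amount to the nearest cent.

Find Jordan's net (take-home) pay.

457(b) deferral: $10765.51 × 0.041 = $441.39
Pension contribution: $10765.51 × 0.059 = $635.17
Pre-tax total = $441.39 + $635.17 = $1076.56
Taxable wages = $10765.51 − $1076.56 = $9688.95
State withholding: $9688.95 × 0.079 = $765.43
City income tax: $9688.95 × 0.03 = $290.67
Federal withholding: $9688.95 × 0.2732 = $2647.02
Medicare tax: $10765.51 × 0.0106 = $114.11
Social Security tax: $10765.51 × 0.075 = $807.41
State unemployment insurance (employee share): $10765.51 × 0.01 = $107.66
Union dues: $79.48
Roth 401(k) contribution: $382.64
Total deductions = $441.39 + $635.17 + $765.43 + $290.67 + $2647.02 + $114.11 + $807.41 + $107.66 + $79.48 + $382.64 = $6270.98
Net pay = $10765.51 − $6270.98 = $4494.53

$4494.53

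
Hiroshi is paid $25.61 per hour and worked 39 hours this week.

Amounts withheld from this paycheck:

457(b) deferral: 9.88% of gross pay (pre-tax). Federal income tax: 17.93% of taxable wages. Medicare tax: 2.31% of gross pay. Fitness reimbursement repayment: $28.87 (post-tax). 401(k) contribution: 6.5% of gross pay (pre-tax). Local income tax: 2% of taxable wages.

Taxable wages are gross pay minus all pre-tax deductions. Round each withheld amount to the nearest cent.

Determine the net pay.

$616.80

Gross pay: 39 × $25.61 = $998.79
457(b) deferral: $998.79 × 0.0988 = $98.68
401(k) contribution: $998.79 × 0.065 = $64.92
Pre-tax total = $98.68 + $64.92 = $163.60
Taxable wages = $998.79 − $163.60 = $835.19
Local income tax: $835.19 × 0.02 = $16.70
Federal income tax: $835.19 × 0.1793 = $149.75
Medicare tax: $998.79 × 0.0231 = $23.07
Fitness reimbursement repayment: $28.87
Total deductions = $98.68 + $64.92 + $16.70 + $149.75 + $23.07 + $28.87 = $381.99
Net pay = $998.79 − $381.99 = $616.80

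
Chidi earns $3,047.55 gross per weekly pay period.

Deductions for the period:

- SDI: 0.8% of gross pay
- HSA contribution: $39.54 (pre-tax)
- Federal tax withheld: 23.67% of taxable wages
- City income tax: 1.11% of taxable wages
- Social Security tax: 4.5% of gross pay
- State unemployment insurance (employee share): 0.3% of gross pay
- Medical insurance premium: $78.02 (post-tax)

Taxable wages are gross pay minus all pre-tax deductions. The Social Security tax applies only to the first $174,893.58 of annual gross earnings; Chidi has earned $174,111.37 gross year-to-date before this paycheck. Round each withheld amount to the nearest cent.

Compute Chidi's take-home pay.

$2,115.88

HSA contribution: $39.54
Taxable wages = $3,047.55 − $39.54 = $3,008.01
City income tax: $3,008.01 × 0.0111 = $33.39
Federal tax withheld: $3,008.01 × 0.2367 = $712.00
State unemployment insurance (employee share): $3,047.55 × 0.003 = $9.14
SDI: $3,047.55 × 0.008 = $24.38
Social Security tax: only $174,893.58 − $174,111.37 = $782.21 of this check is subject → $782.21 × 0.045 = $35.20
Medical insurance premium: $78.02
Total deductions = $39.54 + $33.39 + $712.00 + $9.14 + $24.38 + $35.20 + $78.02 = $931.67
Net pay = $3,047.55 − $931.67 = $2,115.88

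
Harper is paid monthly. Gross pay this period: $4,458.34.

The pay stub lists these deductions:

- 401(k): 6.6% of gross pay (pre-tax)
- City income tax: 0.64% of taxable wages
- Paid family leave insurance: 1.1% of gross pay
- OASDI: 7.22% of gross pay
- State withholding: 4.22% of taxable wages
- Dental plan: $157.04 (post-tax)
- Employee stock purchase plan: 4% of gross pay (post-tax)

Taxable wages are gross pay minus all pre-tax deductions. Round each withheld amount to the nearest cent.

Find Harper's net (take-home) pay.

401(k): $4,458.34 × 0.066 = $294.25
Taxable wages = $4,458.34 − $294.25 = $4,164.09
City income tax: $4,164.09 × 0.0064 = $26.65
State withholding: $4,164.09 × 0.0422 = $175.72
OASDI: $4,458.34 × 0.0722 = $321.89
Paid family leave insurance: $4,458.34 × 0.011 = $49.04
Employee stock purchase plan: $4,458.34 × 0.04 = $178.33
Dental plan: $157.04
Total deductions = $294.25 + $26.65 + $175.72 + $321.89 + $49.04 + $178.33 + $157.04 = $1,202.92
Net pay = $4,458.34 − $1,202.92 = $3,255.42

$3,255.42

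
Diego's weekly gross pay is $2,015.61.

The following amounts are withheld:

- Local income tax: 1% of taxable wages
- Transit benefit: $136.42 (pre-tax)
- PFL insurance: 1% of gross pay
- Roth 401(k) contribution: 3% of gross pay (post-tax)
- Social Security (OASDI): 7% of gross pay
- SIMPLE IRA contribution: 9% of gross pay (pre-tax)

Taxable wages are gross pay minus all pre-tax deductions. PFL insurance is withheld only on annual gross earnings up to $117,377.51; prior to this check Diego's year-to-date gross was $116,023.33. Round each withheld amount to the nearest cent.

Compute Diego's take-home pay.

$1,465.71

SIMPLE IRA contribution: $2,015.61 × 0.09 = $181.40
Transit benefit: $136.42
Pre-tax total = $181.40 + $136.42 = $317.82
Taxable wages = $2,015.61 − $317.82 = $1,697.79
Local income tax: $1,697.79 × 0.01 = $16.98
PFL insurance: only $117,377.51 − $116,023.33 = $1,354.18 of this check is subject → $1,354.18 × 0.01 = $13.54
Social Security (OASDI): $2,015.61 × 0.07 = $141.09
Roth 401(k) contribution: $2,015.61 × 0.03 = $60.47
Total deductions = $181.40 + $136.42 + $16.98 + $13.54 + $141.09 + $60.47 = $549.90
Net pay = $2,015.61 − $549.90 = $1,465.71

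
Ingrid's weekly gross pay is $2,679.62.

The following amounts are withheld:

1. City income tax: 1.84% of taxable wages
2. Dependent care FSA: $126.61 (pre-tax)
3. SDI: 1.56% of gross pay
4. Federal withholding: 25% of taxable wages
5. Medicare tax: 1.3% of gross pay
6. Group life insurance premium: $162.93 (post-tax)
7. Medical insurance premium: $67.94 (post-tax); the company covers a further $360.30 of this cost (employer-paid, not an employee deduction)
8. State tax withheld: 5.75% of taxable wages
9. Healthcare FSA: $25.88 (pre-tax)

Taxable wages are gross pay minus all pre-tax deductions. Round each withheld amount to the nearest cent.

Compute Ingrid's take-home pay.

Healthcare FSA: $25.88
Dependent care FSA: $126.61
Pre-tax total = $25.88 + $126.61 = $152.49
Taxable wages = $2,679.62 − $152.49 = $2,527.13
Federal withholding: $2,527.13 × 0.25 = $631.78
State tax withheld: $2,527.13 × 0.0575 = $145.31
City income tax: $2,527.13 × 0.0184 = $46.50
SDI: $2,679.62 × 0.0156 = $41.80
Medicare tax: $2,679.62 × 0.013 = $34.84
Group life insurance premium: $162.93
Medical insurance premium: $67.94
(Employer's $360.30 toward medical insurance premium is not withheld from the employee.)
Total deductions = $25.88 + $126.61 + $631.78 + $145.31 + $46.50 + $41.80 + $34.84 + $162.93 + $67.94 = $1,283.59
Net pay = $2,679.62 − $1,283.59 = $1,396.03

$1,396.03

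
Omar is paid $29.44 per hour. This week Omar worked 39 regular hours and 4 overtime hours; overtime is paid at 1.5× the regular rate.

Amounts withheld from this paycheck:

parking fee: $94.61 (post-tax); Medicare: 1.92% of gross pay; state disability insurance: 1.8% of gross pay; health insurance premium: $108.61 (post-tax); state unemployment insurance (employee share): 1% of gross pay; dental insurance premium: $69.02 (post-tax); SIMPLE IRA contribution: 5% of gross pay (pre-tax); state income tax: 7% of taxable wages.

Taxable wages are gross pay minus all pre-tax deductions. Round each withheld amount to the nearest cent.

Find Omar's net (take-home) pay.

$835.68

Regular pay: 39 × $29.44 = $1148.16
Overtime pay: 4 × $29.44 × 1.5 = $176.64
Gross pay = $1148.16 + $176.64 = $1324.80
SIMPLE IRA contribution: $1324.80 × 0.05 = $66.24
Taxable wages = $1324.80 − $66.24 = $1258.56
State income tax: $1258.56 × 0.07 = $88.10
State unemployment insurance (employee share): $1324.80 × 0.01 = $13.25
Medicare: $1324.80 × 0.0192 = $25.44
State disability insurance: $1324.80 × 0.018 = $23.85
Parking fee: $94.61
Health insurance premium: $108.61
Dental insurance premium: $69.02
Total deductions = $66.24 + $88.10 + $13.25 + $25.44 + $23.85 + $94.61 + $108.61 + $69.02 = $489.12
Net pay = $1324.80 − $489.12 = $835.68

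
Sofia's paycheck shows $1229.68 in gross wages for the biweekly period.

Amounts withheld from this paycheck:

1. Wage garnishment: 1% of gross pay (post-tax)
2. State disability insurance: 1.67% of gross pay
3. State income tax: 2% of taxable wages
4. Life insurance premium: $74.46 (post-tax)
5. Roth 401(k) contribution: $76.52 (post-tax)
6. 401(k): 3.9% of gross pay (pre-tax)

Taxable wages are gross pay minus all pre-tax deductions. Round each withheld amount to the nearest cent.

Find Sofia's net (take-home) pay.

401(k): $1229.68 × 0.039 = $47.96
Taxable wages = $1229.68 − $47.96 = $1181.72
State income tax: $1181.72 × 0.02 = $23.63
State disability insurance: $1229.68 × 0.0167 = $20.54
Life insurance premium: $74.46
Wage garnishment: $1229.68 × 0.01 = $12.30
Roth 401(k) contribution: $76.52
Total deductions = $47.96 + $23.63 + $20.54 + $74.46 + $12.30 + $76.52 = $255.41
Net pay = $1229.68 − $255.41 = $974.27

$974.27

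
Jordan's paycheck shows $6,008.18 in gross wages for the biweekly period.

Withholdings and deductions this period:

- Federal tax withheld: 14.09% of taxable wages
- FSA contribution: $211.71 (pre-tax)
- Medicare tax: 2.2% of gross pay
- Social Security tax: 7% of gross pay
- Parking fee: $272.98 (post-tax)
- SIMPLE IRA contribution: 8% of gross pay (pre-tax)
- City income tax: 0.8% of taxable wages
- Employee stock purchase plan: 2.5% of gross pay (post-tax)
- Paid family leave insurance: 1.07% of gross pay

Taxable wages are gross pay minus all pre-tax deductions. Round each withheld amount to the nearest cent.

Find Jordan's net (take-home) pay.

$3,484.07

FSA contribution: $211.71
SIMPLE IRA contribution: $6,008.18 × 0.08 = $480.65
Pre-tax total = $211.71 + $480.65 = $692.36
Taxable wages = $6,008.18 − $692.36 = $5,315.82
Federal tax withheld: $5,315.82 × 0.1409 = $749.00
City income tax: $5,315.82 × 0.008 = $42.53
Paid family leave insurance: $6,008.18 × 0.0107 = $64.29
Medicare tax: $6,008.18 × 0.022 = $132.18
Social Security tax: $6,008.18 × 0.07 = $420.57
Employee stock purchase plan: $6,008.18 × 0.025 = $150.20
Parking fee: $272.98
Total deductions = $211.71 + $480.65 + $749.00 + $42.53 + $64.29 + $132.18 + $420.57 + $150.20 + $272.98 = $2,524.11
Net pay = $6,008.18 − $2,524.11 = $3,484.07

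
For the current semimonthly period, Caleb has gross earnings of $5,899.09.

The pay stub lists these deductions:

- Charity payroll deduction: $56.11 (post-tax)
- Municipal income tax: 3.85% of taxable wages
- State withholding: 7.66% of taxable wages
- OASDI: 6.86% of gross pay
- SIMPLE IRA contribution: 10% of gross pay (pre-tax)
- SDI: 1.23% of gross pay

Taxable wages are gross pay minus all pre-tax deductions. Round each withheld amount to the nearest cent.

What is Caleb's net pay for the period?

SIMPLE IRA contribution: $5,899.09 × 0.1 = $589.91
Taxable wages = $5,899.09 − $589.91 = $5,309.18
State withholding: $5,309.18 × 0.0766 = $406.68
Municipal income tax: $5,309.18 × 0.0385 = $204.40
OASDI: $5,899.09 × 0.0686 = $404.68
SDI: $5,899.09 × 0.0123 = $72.56
Charity payroll deduction: $56.11
Total deductions = $589.91 + $406.68 + $204.40 + $404.68 + $72.56 + $56.11 = $1,734.34
Net pay = $5,899.09 − $1,734.34 = $4,164.75

$4,164.75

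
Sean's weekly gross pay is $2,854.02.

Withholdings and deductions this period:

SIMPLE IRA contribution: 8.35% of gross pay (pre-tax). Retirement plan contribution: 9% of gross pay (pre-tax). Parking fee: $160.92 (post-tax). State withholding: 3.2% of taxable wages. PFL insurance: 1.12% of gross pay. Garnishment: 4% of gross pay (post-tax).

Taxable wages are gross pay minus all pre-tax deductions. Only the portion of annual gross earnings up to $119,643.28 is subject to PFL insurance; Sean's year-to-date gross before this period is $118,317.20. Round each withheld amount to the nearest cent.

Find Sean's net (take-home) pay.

$1,993.44

SIMPLE IRA contribution: $2,854.02 × 0.0835 = $238.31
Retirement plan contribution: $2,854.02 × 0.09 = $256.86
Pre-tax total = $238.31 + $256.86 = $495.17
Taxable wages = $2,854.02 − $495.17 = $2,358.85
State withholding: $2,358.85 × 0.032 = $75.48
PFL insurance: only $119,643.28 − $118,317.20 = $1,326.08 of this check is subject → $1,326.08 × 0.0112 = $14.85
Parking fee: $160.92
Garnishment: $2,854.02 × 0.04 = $114.16
Total deductions = $238.31 + $256.86 + $75.48 + $14.85 + $160.92 + $114.16 = $860.58
Net pay = $2,854.02 − $860.58 = $1,993.44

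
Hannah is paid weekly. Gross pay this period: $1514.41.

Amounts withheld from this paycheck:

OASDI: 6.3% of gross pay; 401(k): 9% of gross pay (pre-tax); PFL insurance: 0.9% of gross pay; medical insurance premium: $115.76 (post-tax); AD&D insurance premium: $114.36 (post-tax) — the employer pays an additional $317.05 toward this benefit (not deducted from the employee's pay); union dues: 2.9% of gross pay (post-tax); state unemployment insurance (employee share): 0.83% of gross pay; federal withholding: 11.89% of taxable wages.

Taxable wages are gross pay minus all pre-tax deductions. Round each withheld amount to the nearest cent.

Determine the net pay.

$818.60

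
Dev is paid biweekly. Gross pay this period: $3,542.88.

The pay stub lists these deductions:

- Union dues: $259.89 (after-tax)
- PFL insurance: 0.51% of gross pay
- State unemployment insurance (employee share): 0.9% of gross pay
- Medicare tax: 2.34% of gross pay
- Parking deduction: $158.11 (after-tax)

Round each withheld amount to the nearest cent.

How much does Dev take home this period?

Medicare tax: $3,542.88 × 0.0234 = $82.90
State unemployment insurance (employee share): $3,542.88 × 0.009 = $31.89
PFL insurance: $3,542.88 × 0.0051 = $18.07
Union dues: $259.89
Parking deduction: $158.11
Total deductions = $82.90 + $31.89 + $18.07 + $259.89 + $158.11 = $550.86
Net pay = $3,542.88 − $550.86 = $2,992.02

$2,992.02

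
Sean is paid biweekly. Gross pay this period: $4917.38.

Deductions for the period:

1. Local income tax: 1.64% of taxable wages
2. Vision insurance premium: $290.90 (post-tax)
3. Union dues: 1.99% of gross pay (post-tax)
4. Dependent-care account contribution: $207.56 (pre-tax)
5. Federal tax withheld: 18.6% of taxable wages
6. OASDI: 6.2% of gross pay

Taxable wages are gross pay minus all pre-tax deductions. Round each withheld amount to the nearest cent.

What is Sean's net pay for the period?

Dependent-care account contribution: $207.56
Taxable wages = $4917.38 − $207.56 = $4709.82
Federal tax withheld: $4709.82 × 0.186 = $876.03
Local income tax: $4709.82 × 0.0164 = $77.24
OASDI: $4917.38 × 0.062 = $304.88
Union dues: $4917.38 × 0.0199 = $97.86
Vision insurance premium: $290.90
Total deductions = $207.56 + $876.03 + $77.24 + $304.88 + $97.86 + $290.90 = $1854.47
Net pay = $4917.38 − $1854.47 = $3062.91

$3062.91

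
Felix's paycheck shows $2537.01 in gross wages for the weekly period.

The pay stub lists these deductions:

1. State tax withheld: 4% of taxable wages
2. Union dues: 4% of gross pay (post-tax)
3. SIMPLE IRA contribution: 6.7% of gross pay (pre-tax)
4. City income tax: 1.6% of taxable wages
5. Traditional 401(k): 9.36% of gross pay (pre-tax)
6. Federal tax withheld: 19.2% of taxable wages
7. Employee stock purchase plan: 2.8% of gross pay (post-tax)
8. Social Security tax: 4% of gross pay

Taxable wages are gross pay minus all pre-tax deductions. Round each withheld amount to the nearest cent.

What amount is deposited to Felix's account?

Traditional 401(k): $2537.01 × 0.0936 = $237.46
SIMPLE IRA contribution: $2537.01 × 0.067 = $169.98
Pre-tax total = $237.46 + $169.98 = $407.44
Taxable wages = $2537.01 − $407.44 = $2129.57
Federal tax withheld: $2129.57 × 0.192 = $408.88
State tax withheld: $2129.57 × 0.04 = $85.18
City income tax: $2129.57 × 0.016 = $34.07
Social Security tax: $2537.01 × 0.04 = $101.48
Union dues: $2537.01 × 0.04 = $101.48
Employee stock purchase plan: $2537.01 × 0.028 = $71.04
Total deductions = $237.46 + $169.98 + $408.88 + $85.18 + $34.07 + $101.48 + $101.48 + $71.04 = $1209.57
Net pay = $2537.01 − $1209.57 = $1327.44

$1327.44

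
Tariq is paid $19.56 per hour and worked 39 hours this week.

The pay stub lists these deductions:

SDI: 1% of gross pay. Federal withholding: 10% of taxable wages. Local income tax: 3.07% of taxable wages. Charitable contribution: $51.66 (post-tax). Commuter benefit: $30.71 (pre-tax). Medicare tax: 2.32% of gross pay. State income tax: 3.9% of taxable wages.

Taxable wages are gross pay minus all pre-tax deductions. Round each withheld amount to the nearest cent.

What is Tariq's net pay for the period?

$530.90

Gross pay: 39 × $19.56 = $762.84
Commuter benefit: $30.71
Taxable wages = $762.84 − $30.71 = $732.13
State income tax: $732.13 × 0.039 = $28.55
Federal withholding: $732.13 × 0.1 = $73.21
Local income tax: $732.13 × 0.0307 = $22.48
Medicare tax: $762.84 × 0.0232 = $17.70
SDI: $762.84 × 0.01 = $7.63
Charitable contribution: $51.66
Total deductions = $30.71 + $28.55 + $73.21 + $22.48 + $17.70 + $7.63 + $51.66 = $231.94
Net pay = $762.84 − $231.94 = $530.90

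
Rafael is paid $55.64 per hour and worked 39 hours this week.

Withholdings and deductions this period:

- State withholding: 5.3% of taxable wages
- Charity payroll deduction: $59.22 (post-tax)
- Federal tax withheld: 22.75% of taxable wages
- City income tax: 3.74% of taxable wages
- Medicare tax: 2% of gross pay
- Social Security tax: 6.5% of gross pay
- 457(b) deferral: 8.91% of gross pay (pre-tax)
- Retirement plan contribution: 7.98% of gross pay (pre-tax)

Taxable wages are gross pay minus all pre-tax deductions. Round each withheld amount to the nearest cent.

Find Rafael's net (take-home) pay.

$986.47

Gross pay: 39 × $55.64 = $2169.96
457(b) deferral: $2169.96 × 0.0891 = $193.34
Retirement plan contribution: $2169.96 × 0.0798 = $173.16
Pre-tax total = $193.34 + $173.16 = $366.50
Taxable wages = $2169.96 − $366.50 = $1803.46
Federal tax withheld: $1803.46 × 0.2275 = $410.29
City income tax: $1803.46 × 0.0374 = $67.45
State withholding: $1803.46 × 0.053 = $95.58
Medicare tax: $2169.96 × 0.02 = $43.40
Social Security tax: $2169.96 × 0.065 = $141.05
Charity payroll deduction: $59.22
Total deductions = $193.34 + $173.16 + $410.29 + $67.45 + $95.58 + $43.40 + $141.05 + $59.22 = $1183.49
Net pay = $2169.96 − $1183.49 = $986.47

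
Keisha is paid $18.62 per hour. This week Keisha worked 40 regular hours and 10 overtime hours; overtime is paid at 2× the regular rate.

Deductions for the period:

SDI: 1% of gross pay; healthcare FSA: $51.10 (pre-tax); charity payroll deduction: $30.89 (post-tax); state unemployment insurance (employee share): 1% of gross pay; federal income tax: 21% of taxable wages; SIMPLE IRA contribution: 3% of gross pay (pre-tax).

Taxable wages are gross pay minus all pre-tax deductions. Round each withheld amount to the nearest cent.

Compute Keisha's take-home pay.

Regular pay: 40 × $18.62 = $744.80
Overtime pay: 10 × $18.62 × 2 = $372.40
Gross pay = $744.80 + $372.40 = $1,117.20
Healthcare FSA: $51.10
SIMPLE IRA contribution: $1,117.20 × 0.03 = $33.52
Pre-tax total = $51.10 + $33.52 = $84.62
Taxable wages = $1,117.20 − $84.62 = $1,032.58
Federal income tax: $1,032.58 × 0.21 = $216.84
State unemployment insurance (employee share): $1,117.20 × 0.01 = $11.17
SDI: $1,117.20 × 0.01 = $11.17
Charity payroll deduction: $30.89
Total deductions = $51.10 + $33.52 + $216.84 + $11.17 + $11.17 + $30.89 = $354.69
Net pay = $1,117.20 − $354.69 = $762.51

$762.51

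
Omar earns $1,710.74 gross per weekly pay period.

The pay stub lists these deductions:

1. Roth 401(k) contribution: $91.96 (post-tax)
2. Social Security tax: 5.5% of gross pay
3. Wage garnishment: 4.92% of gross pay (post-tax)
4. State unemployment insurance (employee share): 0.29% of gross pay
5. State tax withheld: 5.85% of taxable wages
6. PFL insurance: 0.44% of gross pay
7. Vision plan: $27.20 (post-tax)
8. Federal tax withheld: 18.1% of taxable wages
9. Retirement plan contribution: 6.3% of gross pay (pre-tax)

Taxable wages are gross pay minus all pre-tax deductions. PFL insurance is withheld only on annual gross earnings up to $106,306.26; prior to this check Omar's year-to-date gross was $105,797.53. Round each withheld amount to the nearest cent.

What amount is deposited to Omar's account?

$914.43

Retirement plan contribution: $1,710.74 × 0.063 = $107.78
Taxable wages = $1,710.74 − $107.78 = $1,602.96
State tax withheld: $1,602.96 × 0.0585 = $93.77
Federal tax withheld: $1,602.96 × 0.181 = $290.14
PFL insurance: only $106,306.26 − $105,797.53 = $508.73 of this check is subject → $508.73 × 0.0044 = $2.24
State unemployment insurance (employee share): $1,710.74 × 0.0029 = $4.96
Social Security tax: $1,710.74 × 0.055 = $94.09
Wage garnishment: $1,710.74 × 0.0492 = $84.17
Roth 401(k) contribution: $91.96
Vision plan: $27.20
Total deductions = $107.78 + $93.77 + $290.14 + $2.24 + $4.96 + $94.09 + $84.17 + $91.96 + $27.20 = $796.31
Net pay = $1,710.74 − $796.31 = $914.43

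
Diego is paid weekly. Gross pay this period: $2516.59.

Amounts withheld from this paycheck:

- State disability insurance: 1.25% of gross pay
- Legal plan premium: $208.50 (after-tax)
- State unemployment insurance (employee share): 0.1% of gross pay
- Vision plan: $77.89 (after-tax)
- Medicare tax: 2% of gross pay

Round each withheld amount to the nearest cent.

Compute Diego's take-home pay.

$2145.89

State disability insurance: $2516.59 × 0.0125 = $31.46
Medicare tax: $2516.59 × 0.02 = $50.33
State unemployment insurance (employee share): $2516.59 × 0.001 = $2.52
Vision plan: $77.89
Legal plan premium: $208.50
Total deductions = $31.46 + $50.33 + $2.52 + $77.89 + $208.50 = $370.70
Net pay = $2516.59 − $370.70 = $2145.89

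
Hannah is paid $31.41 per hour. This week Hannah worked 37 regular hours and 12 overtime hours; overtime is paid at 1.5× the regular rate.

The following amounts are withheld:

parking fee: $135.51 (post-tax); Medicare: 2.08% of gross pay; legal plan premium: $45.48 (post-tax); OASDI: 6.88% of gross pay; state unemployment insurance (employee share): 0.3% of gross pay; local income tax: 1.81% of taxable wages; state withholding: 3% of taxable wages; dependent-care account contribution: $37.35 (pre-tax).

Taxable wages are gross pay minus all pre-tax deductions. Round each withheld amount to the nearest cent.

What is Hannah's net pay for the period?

$1,267.94

Regular pay: 37 × $31.41 = $1,162.17
Overtime pay: 12 × $31.41 × 1.5 = $565.38
Gross pay = $1,162.17 + $565.38 = $1,727.55
Dependent-care account contribution: $37.35
Taxable wages = $1,727.55 − $37.35 = $1,690.20
State withholding: $1,690.20 × 0.03 = $50.71
Local income tax: $1,690.20 × 0.0181 = $30.59
State unemployment insurance (employee share): $1,727.55 × 0.003 = $5.18
OASDI: $1,727.55 × 0.0688 = $118.86
Medicare: $1,727.55 × 0.0208 = $35.93
Legal plan premium: $45.48
Parking fee: $135.51
Total deductions = $37.35 + $50.71 + $30.59 + $5.18 + $118.86 + $35.93 + $45.48 + $135.51 = $459.61
Net pay = $1,727.55 − $459.61 = $1,267.94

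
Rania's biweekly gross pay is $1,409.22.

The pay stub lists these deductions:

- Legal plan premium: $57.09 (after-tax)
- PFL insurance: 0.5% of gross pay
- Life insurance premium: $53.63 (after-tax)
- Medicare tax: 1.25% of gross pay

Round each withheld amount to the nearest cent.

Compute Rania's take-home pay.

$1,273.83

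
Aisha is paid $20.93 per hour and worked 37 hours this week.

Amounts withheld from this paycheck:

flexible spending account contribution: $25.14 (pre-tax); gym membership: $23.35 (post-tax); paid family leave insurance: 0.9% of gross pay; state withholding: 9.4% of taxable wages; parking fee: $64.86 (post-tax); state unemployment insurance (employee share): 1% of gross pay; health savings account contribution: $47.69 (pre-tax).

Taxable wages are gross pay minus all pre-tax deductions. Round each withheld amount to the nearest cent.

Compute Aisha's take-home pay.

$532.71

Gross pay: 37 × $20.93 = $774.41
Health savings account contribution: $47.69
Flexible spending account contribution: $25.14
Pre-tax total = $47.69 + $25.14 = $72.83
Taxable wages = $774.41 − $72.83 = $701.58
State withholding: $701.58 × 0.094 = $65.95
Paid family leave insurance: $774.41 × 0.009 = $6.97
State unemployment insurance (employee share): $774.41 × 0.01 = $7.74
Gym membership: $23.35
Parking fee: $64.86
Total deductions = $47.69 + $25.14 + $65.95 + $6.97 + $7.74 + $23.35 + $64.86 = $241.70
Net pay = $774.41 − $241.70 = $532.71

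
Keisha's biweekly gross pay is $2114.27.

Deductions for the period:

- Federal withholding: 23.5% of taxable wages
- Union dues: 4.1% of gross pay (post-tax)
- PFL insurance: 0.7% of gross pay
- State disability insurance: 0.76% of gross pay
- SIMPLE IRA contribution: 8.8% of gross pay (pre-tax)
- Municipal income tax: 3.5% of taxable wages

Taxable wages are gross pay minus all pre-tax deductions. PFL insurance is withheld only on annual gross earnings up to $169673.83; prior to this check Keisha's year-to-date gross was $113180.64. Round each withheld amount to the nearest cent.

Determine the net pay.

$1290.03

SIMPLE IRA contribution: $2114.27 × 0.088 = $186.06
Taxable wages = $2114.27 − $186.06 = $1928.21
Federal withholding: $1928.21 × 0.235 = $453.13
Municipal income tax: $1928.21 × 0.035 = $67.49
PFL insurance: cap not yet reached, full $2114.27 is subject → $2114.27 × 0.007 = $14.80
State disability insurance: $2114.27 × 0.0076 = $16.07
Union dues: $2114.27 × 0.041 = $86.69
Total deductions = $186.06 + $453.13 + $67.49 + $14.80 + $16.07 + $86.69 = $824.24
Net pay = $2114.27 − $824.24 = $1290.03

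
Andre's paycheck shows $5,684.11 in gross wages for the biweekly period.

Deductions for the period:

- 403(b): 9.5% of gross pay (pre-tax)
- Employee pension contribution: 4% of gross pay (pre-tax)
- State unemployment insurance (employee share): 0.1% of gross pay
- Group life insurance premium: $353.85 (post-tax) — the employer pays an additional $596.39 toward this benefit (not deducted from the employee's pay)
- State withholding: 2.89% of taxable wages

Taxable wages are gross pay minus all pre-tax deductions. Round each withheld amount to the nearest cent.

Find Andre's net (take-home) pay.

$4,415.14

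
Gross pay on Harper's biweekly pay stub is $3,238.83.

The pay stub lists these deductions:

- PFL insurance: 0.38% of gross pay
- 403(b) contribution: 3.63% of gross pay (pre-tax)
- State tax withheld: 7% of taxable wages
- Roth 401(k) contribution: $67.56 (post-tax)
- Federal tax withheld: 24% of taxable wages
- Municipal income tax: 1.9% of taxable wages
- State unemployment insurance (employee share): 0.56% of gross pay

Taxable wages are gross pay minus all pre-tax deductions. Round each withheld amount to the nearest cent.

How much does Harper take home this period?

$1,996.36

403(b) contribution: $3,238.83 × 0.0363 = $117.57
Taxable wages = $3,238.83 − $117.57 = $3,121.26
Federal tax withheld: $3,121.26 × 0.24 = $749.10
Municipal income tax: $3,121.26 × 0.019 = $59.30
State tax withheld: $3,121.26 × 0.07 = $218.49
State unemployment insurance (employee share): $3,238.83 × 0.0056 = $18.14
PFL insurance: $3,238.83 × 0.0038 = $12.31
Roth 401(k) contribution: $67.56
Total deductions = $117.57 + $749.10 + $59.30 + $218.49 + $18.14 + $12.31 + $67.56 = $1,242.47
Net pay = $3,238.83 − $1,242.47 = $1,996.36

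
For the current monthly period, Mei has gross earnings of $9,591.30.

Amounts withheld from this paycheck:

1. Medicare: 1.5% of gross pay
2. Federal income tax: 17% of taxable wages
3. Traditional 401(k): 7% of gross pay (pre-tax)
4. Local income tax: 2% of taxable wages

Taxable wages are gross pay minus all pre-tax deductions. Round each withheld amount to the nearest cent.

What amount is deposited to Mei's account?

$7,081.26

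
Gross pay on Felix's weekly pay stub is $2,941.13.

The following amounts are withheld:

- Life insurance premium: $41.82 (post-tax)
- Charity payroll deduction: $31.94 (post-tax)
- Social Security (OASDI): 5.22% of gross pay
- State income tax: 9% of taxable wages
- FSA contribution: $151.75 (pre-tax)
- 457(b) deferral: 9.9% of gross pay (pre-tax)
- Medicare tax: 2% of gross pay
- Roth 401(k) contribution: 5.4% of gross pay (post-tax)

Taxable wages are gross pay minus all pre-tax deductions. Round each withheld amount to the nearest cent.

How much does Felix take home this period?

457(b) deferral: $2,941.13 × 0.099 = $291.17
FSA contribution: $151.75
Pre-tax total = $291.17 + $151.75 = $442.92
Taxable wages = $2,941.13 − $442.92 = $2,498.21
State income tax: $2,498.21 × 0.09 = $224.84
Social Security (OASDI): $2,941.13 × 0.0522 = $153.53
Medicare tax: $2,941.13 × 0.02 = $58.82
Roth 401(k) contribution: $2,941.13 × 0.054 = $158.82
Life insurance premium: $41.82
Charity payroll deduction: $31.94
Total deductions = $291.17 + $151.75 + $224.84 + $153.53 + $58.82 + $158.82 + $41.82 + $31.94 = $1,112.69
Net pay = $2,941.13 − $1,112.69 = $1,828.44

$1,828.44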